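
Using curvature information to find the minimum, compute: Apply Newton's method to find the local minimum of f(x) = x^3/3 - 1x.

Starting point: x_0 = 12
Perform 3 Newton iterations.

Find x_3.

f(x) = x^3/3 - 1x
f'(x) = x^2 - 1, f''(x) = 2x
Newton update: x_{n+1} = x_n - (x_n^2 - 1)/(2*x_n)
Step 1: x_0 = 12, f'=143, f''=24, x_1 = 145/24
Step 2: x_1 = 145/24, f'=20449/576, f''=145/12, x_2 = 21601/6960
Step 3: x_2 = 21601/6960, f'=418161601/48441600, f''=21601/3480, x_3 = 515044801/300685920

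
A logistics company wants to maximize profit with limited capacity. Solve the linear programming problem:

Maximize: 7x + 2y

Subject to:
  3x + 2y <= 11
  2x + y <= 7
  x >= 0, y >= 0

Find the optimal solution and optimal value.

Feasible vertices: (0, 0), (0, 11/2), (3, 1), (7/2, 0)
Objective 7x + 2y at each:
  (0, 0): 0
  (0, 11/2): 11
  (3, 1): 23
  (7/2, 0): 49/2
Maximum is 49/2 at (7/2, 0).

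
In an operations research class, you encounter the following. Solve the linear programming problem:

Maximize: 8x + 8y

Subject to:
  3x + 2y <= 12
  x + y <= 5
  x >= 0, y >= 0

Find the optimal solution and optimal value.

Feasible vertices: (0, 0), (0, 5), (2, 3), (4, 0)
Objective 8x + 8y at each:
  (0, 0): 0
  (0, 5): 40
  (2, 3): 40
  (4, 0): 32
Maximum is 40 at (0, 5).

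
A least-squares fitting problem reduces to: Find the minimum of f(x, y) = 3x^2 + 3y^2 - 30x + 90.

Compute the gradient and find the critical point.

f(x,y) = 3x^2 + 3y^2 - 30x + 90
df/dx = 6x + (-30) = 0  =>  x = 5
df/dy = 6y + (0) = 0  =>  y = 0
f(5, 0) = 3*(5)^2 + 3*(0)^2 + -30*(5) + 90 = 15
Hessian is diagonal with entries 6, 6 > 0, so this is a minimum.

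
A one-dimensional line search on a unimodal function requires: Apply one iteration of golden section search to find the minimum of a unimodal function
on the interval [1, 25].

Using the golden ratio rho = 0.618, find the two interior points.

Golden section search on [1, 25].
Golden ratio rho = 0.618 (approx).
Interior points:
  x_1 = 1 + (1-0.618)*24 = 10.1680
  x_2 = 1 + 0.618*24 = 15.8320
Compare f(x_1) and f(x_2) to determine which subinterval to keep.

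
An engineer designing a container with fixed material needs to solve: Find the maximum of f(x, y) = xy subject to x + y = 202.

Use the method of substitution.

Substitute y = 202 - x into f(x,y) = xy:
g(x) = x(202 - x) = 202x - x^2
g'(x) = 202 - 2x = 0  =>  x = 101
y = 202 - 101 = 101
Maximum value = 101 * 101 = 10201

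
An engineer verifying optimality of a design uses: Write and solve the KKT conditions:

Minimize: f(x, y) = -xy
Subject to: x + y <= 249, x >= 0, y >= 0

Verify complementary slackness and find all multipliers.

Problem: min -xy s.t. x + y <= 249 (multiplier lambda), x >= 0 (mu_x), y >= 0 (mu_y)
KKT stationarity: -y + lambda - mu_x = 0, -x + lambda - mu_y = 0, with lambda, mu_x, mu_y >= 0
Complementary slackness: lambda*(x + y - 249) = 0, mu_x*x = 0, mu_y*y = 0
If lambda = 0: y = -mu_x <= 0 and x = -mu_y <= 0 force x = y = 0 with f = 0; but x = y = 249/2 is feasible with f = -62001/4 < 0, so this is not the minimum. Hence lambda > 0 and x + y = 249.
Try x > 0, y > 0 (so mu_x = mu_y = 0): y = lambda, x = lambda => x = y = lambda
x + y = 249 => 2*lambda = 249 => lambda = 249/2
x* = y* = 249/2 > 0, consistent with mu_x = mu_y = 0.
(Any feasible point with x = 0 or y = 0 has f = 0 > -62001/4, so the minimum is not on those boundaries.)
min(-xy) = -62001/4 (i.e. max xy = 62001/4)
Multipliers: lambda = 249/2, mu_x = 0, mu_y = 0
Complementary slackness: lambda*(x + y - 249) = 249/2*(249/2 + 249/2 - 249) = 0, mu_x*x = 0*249/2 = 0, mu_y*y = 0*249/2 = 0. Satisfied.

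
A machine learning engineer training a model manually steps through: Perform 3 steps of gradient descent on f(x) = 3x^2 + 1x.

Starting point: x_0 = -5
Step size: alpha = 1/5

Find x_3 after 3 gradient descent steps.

f(x) = 3x^2 + 1x, f'(x) = 6x + (1)
Step 1: f'(-5) = -29, x_1 = -5 - 1/5 * -29 = 4/5
Step 2: f'(4/5) = 29/5, x_2 = 4/5 - 1/5 * 29/5 = -9/25
Step 3: f'(-9/25) = -29/25, x_3 = -9/25 - 1/5 * -29/25 = -16/125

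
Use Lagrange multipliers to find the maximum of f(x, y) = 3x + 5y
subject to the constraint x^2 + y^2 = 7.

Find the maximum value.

Set up Lagrange conditions: grad f = lambda * grad g
  3 = 2*lambda*x
  5 = 2*lambda*y
From these: x/y = 3/5, so x = 3t, y = 5t for some t.
Substitute into constraint: (3t)^2 + (5t)^2 = 7
  t^2 * 34 = 7
  t = sqrt(7/34)
Maximum = 3*x + 5*y = (3^2 + 5^2)*t = 34 * sqrt(7/34) = sqrt(238)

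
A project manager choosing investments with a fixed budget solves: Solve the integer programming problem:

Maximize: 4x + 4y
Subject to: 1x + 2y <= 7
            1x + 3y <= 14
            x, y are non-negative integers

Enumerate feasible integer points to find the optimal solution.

Constraint 1: 1x + 2y <= 7
Constraint 2: 1x + 3y <= 14
Feasible x range (need y >= 0): 0 <= x <= min(7/1, 14/1) => x in {0, ..., 7}.
Enumerate feasible integer points row by row (the coefficient of y is 4 > 0, so for each x the largest feasible y gives the best value):
  x = 0: y <= min((7 - 1*0)/2, (14 - 1*0)/3) => y in {0, ..., 3}; best 4*0 + 4*3 = 12
  x = 1: y <= min((7 - 1*1)/2, (14 - 1*1)/3) => y in {0, ..., 3}; best 4*1 + 4*3 = 16
  x = 2: y <= min((7 - 1*2)/2, (14 - 1*2)/3) => y in {0, ..., 2}; best 4*2 + 4*2 = 16
  x = 3: y <= min((7 - 1*3)/2, (14 - 1*3)/3) => y in {0, ..., 2}; best 4*3 + 4*2 = 20
  x = 4: y <= min((7 - 1*4)/2, (14 - 1*4)/3) => y in {0, ..., 1}; best 4*4 + 4*1 = 20
  x = 5: y <= min((7 - 1*5)/2, (14 - 1*5)/3) => y in {0, ..., 1}; best 4*5 + 4*1 = 24
  x = 6: y <= min((7 - 1*6)/2, (14 - 1*6)/3) => y in {0}; best 4*6 + 4*0 = 24
  x = 7: y <= min((7 - 1*7)/2, (14 - 1*7)/3) => y in {0}; best 4*7 + 4*0 = 28
The maximum 4x + 4y = 28 is achieved at x = 7, y = 0.
Check: 1*7 + 2*0 = 7 <= 7 and 1*7 + 3*0 = 7 <= 14.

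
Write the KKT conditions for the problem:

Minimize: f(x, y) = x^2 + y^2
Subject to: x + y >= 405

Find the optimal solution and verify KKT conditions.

KKT conditions for min x^2 + y^2 s.t. x + y >= 405:
Stationarity: 2x = mu, 2y = mu
So x = y = mu/2.
Complementary slackness: mu*(x + y - 405) = 0
Primal feasibility: x + y >= 405; dual feasibility: mu >= 0
If mu = 0 then x = y = 0, but 0 + 0 < 405 is infeasible, so the constraint is active.
Constraint active: x + y = 2*(mu/2) = 405 => mu = 405
x = y = 405/2, f = 164025/2
Verify: stationarity 2*(405/2) = 405 = mu; primal 405/2 + 405/2 = 405 >= 405; dual mu = 405 >= 0; complementary slackness 405*(405 - 405) = 0. All KKT conditions hold.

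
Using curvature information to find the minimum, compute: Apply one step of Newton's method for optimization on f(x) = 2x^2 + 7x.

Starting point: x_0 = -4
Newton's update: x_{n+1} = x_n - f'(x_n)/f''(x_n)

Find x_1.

f(x) = 2x^2 + 7x
f'(x) = 4x + (7), f''(x) = 4
Newton step: x_1 = x_0 - f'(x_0)/f''(x_0)
f'(-4) = -9
x_1 = -4 - -9/4 = -7/4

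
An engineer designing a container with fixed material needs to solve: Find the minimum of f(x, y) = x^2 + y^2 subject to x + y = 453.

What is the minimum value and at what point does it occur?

Substitute y = 453 - x into f(x,y) = x^2 + y^2:
g(x) = x^2 + (453 - x)^2 = 2x^2 - 906x + 205209
g'(x) = 4x - 906 = 0  =>  x = 453/2
y = 453 - 453/2 = 453/2
Minimum value = (453/2)^2 + (453/2)^2 = 205209/2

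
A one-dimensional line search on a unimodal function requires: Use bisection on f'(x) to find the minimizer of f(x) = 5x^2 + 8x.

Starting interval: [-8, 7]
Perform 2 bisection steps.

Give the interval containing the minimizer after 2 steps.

Finding critical point of f(x) = 5x^2 + 8x using bisection on f'(x) = 10x + 8.
f'(x) = 0 when x = -4/5.
Starting interval: [-8, 7]
Step 1: mid = -1/2, f'(mid) = 3, new interval = [-8, -1/2]
Step 2: mid = -17/4, f'(mid) = -69/2, new interval = [-17/4, -1/2]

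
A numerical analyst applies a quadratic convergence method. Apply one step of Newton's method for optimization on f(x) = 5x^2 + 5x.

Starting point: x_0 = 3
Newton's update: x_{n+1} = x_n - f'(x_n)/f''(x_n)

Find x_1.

f(x) = 5x^2 + 5x
f'(x) = 10x + (5), f''(x) = 10
Newton step: x_1 = x_0 - f'(x_0)/f''(x_0)
f'(3) = 35
x_1 = 3 - 35/10 = -1/2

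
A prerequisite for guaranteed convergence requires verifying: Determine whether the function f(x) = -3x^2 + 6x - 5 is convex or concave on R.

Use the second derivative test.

f(x) = -3x^2 + 6x - 5
f'(x) = -6x + 6
f''(x) = -6
Since f''(x) = -6 < 0 for all x, f is concave on R.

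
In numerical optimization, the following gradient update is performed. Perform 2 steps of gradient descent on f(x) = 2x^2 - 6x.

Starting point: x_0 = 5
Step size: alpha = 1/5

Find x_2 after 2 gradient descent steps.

f(x) = 2x^2 - 6x, f'(x) = 4x + (-6)
Step 1: f'(5) = 14, x_1 = 5 - 1/5 * 14 = 11/5
Step 2: f'(11/5) = 14/5, x_2 = 11/5 - 1/5 * 14/5 = 41/25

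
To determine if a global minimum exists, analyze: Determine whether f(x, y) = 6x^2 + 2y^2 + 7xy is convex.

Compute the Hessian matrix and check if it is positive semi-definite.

f(x,y) = 6x^2 + 2y^2 + 7xy
Hessian H = [[12, 7], [7, 4]]
trace(H) = 16, det(H) = -1
Eigenvalues: (16 +/- sqrt(260)) / 2 = 16.06, -0.06226
Since not both eigenvalues positive, f is neither convex nor concave.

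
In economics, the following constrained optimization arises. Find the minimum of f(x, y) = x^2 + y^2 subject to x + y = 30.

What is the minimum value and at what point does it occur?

Substitute y = 30 - x into f(x,y) = x^2 + y^2:
g(x) = x^2 + (30 - x)^2 = 2x^2 - 60x + 900
g'(x) = 4x - 60 = 0  =>  x = 15
y = 30 - 15 = 15
Minimum value = 15^2 + 15^2 = 450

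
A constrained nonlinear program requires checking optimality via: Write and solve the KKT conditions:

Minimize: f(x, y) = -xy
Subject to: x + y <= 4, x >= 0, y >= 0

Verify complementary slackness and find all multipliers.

Problem: min -xy s.t. x + y <= 4 (multiplier lambda), x >= 0 (mu_x), y >= 0 (mu_y)
KKT stationarity: -y + lambda - mu_x = 0, -x + lambda - mu_y = 0, with lambda, mu_x, mu_y >= 0
Complementary slackness: lambda*(x + y - 4) = 0, mu_x*x = 0, mu_y*y = 0
If lambda = 0: y = -mu_x <= 0 and x = -mu_y <= 0 force x = y = 0 with f = 0; but x = y = 2 is feasible with f = -4 < 0, so this is not the minimum. Hence lambda > 0 and x + y = 4.
Try x > 0, y > 0 (so mu_x = mu_y = 0): y = lambda, x = lambda => x = y = lambda
x + y = 4 => 2*lambda = 4 => lambda = 2
x* = y* = 2 > 0, consistent with mu_x = mu_y = 0.
(Any feasible point with x = 0 or y = 0 has f = 0 > -4, so the minimum is not on those boundaries.)
min(-xy) = -4 (i.e. max xy = 4)
Multipliers: lambda = 2, mu_x = 0, mu_y = 0
Complementary slackness: lambda*(x + y - 4) = 2*(2 + 2 - 4) = 0, mu_x*x = 0*2 = 0, mu_y*y = 0*2 = 0. Satisfied.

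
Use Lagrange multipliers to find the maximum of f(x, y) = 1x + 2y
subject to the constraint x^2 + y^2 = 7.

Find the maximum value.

Set up Lagrange conditions: grad f = lambda * grad g
  1 = 2*lambda*x
  2 = 2*lambda*y
From these: x/y = 1/2, so x = 1t, y = 2t for some t.
Substitute into constraint: (1t)^2 + (2t)^2 = 7
  t^2 * 5 = 7
  t = sqrt(7/5)
Maximum = 1*x + 2*y = (1^2 + 2^2)*t = 5 * sqrt(7/5) = sqrt(35)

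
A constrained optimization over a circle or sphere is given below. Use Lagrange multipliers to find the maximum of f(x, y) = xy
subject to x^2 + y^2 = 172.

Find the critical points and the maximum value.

Lagrange conditions: y = 2*lambda*x and x = 2*lambda*y
If x = 0 then y = 0, violating the constraint, so x, y != 0.
Dividing: y/x = x/y => x^2 = y^2 => y = x or y = -x
Constraint: 2x^2 = 172 => x^2 = 86 => x = +/-sqrt(86)
Critical points: (sqrt(86), sqrt(86)), (-sqrt(86), -sqrt(86)), (sqrt(86), -sqrt(86)), (-sqrt(86), sqrt(86))
  y = x:  xy = x^2 = 86  at (sqrt(86), sqrt(86)) and (-sqrt(86), -sqrt(86))
  y = -x: xy = -x^2 = -86 at (sqrt(86), -sqrt(86)) and (-sqrt(86), sqrt(86))
Maximum xy = 86 at (sqrt(86), sqrt(86)) and (-sqrt(86), -sqrt(86))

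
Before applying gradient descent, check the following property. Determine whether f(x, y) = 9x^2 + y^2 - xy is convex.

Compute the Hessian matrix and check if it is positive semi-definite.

f(x,y) = 9x^2 + y^2 - xy
Hessian H = [[18, -1], [-1, 2]]
trace(H) = 20, det(H) = 35
Eigenvalues: (20 +/- sqrt(260)) / 2 = 18.06, 1.938
Since both eigenvalues > 0, f is convex.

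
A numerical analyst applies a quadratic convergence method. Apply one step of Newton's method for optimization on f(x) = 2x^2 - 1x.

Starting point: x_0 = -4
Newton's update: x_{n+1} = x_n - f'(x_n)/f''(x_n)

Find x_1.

f(x) = 2x^2 - 1x
f'(x) = 4x + (-1), f''(x) = 4
Newton step: x_1 = x_0 - f'(x_0)/f''(x_0)
f'(-4) = -17
x_1 = -4 - -17/4 = 1/4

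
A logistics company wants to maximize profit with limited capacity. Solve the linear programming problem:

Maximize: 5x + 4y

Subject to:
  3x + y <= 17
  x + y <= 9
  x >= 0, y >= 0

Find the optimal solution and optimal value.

Feasible vertices: (0, 0), (0, 9), (4, 5), (17/3, 0)
Objective 5x + 4y at each:
  (0, 0): 0
  (0, 9): 36
  (4, 5): 40
  (17/3, 0): 85/3
Maximum is 40 at (4, 5).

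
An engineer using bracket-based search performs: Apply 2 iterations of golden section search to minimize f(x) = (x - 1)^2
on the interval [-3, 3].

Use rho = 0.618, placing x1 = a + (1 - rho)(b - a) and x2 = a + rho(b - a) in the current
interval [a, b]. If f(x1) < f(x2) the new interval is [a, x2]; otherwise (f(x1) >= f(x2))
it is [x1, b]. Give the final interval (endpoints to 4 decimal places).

Golden section search for min of f(x) = (x - 1)^2 on [-3, 3].
Each step: x1 = a + (1 - rho)(b - a), x2 = a + rho(b - a); if f(x1) < f(x2) keep [a, x2], otherwise keep [x1, b].
Step 1: [-3.0000, 3.0000], x1=-0.7080 (f=2.9173), x2=0.7080 (f=0.0853); f(x1) > f(x2) => keep [-0.7080, 3.0000]
Step 2: [-0.7080, 3.0000], x1=0.7085 (f=0.0850), x2=1.5835 (f=0.3405); f(x1) < f(x2) => keep [-0.7080, 1.5835]
Final interval: [-0.7080, 1.5835]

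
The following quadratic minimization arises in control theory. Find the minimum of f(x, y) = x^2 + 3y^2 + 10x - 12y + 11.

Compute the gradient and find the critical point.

f(x,y) = x^2 + 3y^2 + 10x - 12y + 11
df/dx = 2x + (10) = 0  =>  x = -5
df/dy = 6y + (-12) = 0  =>  y = 2
f(-5, 2) = 1*(-5)^2 + 3*(2)^2 + 10*(-5) + -12*(2) + 11 = -26
Hessian is diagonal with entries 2, 6 > 0, so this is a minimum.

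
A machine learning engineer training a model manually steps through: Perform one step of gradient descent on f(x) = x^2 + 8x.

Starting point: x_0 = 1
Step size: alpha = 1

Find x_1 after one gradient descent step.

f(x) = x^2 + 8x
f'(x) = 2x + 8
f'(1) = 2*1 + (8) = 10
x_1 = x_0 - alpha * f'(x_0) = 1 - 1 * 10 = -9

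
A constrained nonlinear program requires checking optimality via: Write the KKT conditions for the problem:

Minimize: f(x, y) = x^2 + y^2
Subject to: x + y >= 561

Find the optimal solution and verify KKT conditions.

KKT conditions for min x^2 + y^2 s.t. x + y >= 561:
Stationarity: 2x = mu, 2y = mu
So x = y = mu/2.
Complementary slackness: mu*(x + y - 561) = 0
Primal feasibility: x + y >= 561; dual feasibility: mu >= 0
If mu = 0 then x = y = 0, but 0 + 0 < 561 is infeasible, so the constraint is active.
Constraint active: x + y = 2*(mu/2) = 561 => mu = 561
x = y = 561/2, f = 314721/2
Verify: stationarity 2*(561/2) = 561 = mu; primal 561/2 + 561/2 = 561 >= 561; dual mu = 561 >= 0; complementary slackness 561*(561 - 561) = 0. All KKT conditions hold.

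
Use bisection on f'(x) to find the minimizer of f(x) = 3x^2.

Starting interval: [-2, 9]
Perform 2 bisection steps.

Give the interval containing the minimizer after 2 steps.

Finding critical point of f(x) = 3x^2 using bisection on f'(x) = 6x + 0.
f'(x) = 0 when x = 0.
Starting interval: [-2, 9]
Step 1: mid = 7/2, f'(mid) = 21, new interval = [-2, 7/2]
Step 2: mid = 3/4, f'(mid) = 9/2, new interval = [-2, 3/4]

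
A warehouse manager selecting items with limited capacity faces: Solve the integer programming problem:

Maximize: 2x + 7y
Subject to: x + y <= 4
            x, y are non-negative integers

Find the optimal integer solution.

Objective: 2x + 7y, constraint: x + y <= 4
Coefficient of y is 7 > coefficient of x is 2, so allocate the entire budget to y.
Optimal: x = 0, y = 4, value = 28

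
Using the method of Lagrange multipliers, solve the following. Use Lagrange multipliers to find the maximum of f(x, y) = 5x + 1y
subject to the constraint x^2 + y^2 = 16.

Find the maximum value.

Set up Lagrange conditions: grad f = lambda * grad g
  5 = 2*lambda*x
  1 = 2*lambda*y
From these: x/y = 5/1, so x = 5t, y = 1t for some t.
Substitute into constraint: (5t)^2 + (1t)^2 = 16
  t^2 * 26 = 16
  t = sqrt(16/26)
Maximum = 5*x + 1*y = (5^2 + 1^2)*t = 26 * sqrt(16/26) = sqrt(416)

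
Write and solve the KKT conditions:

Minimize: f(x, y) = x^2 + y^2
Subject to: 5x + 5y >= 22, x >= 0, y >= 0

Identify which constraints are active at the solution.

KKT conditions for min x^2 + y^2 s.t. 5x + 5y >= 22, x >= 0, y >= 0:
Stationarity: 2x = mu*5 + mu_x, 2y = mu*5 + mu_y, with mu, mu_x, mu_y >= 0
Complementary slackness: mu*(5x + 5y - 22) = 0, mu_x*x = 0, mu_y*y = 0
(0, 0) is infeasible (5*0 + 5*0 < 22), so if mu = 0 stationarity would force x = mu_x/2 >= 0, y = mu_y/2 >= 0 with mu_x*x = mu_y*y = 0, i.e. x = y = 0: contradiction. Hence mu > 0 and 5x + 5y = 22 is active.
Try x > 0, y > 0 (so mu_x = mu_y = 0): x = 5*mu/2, y = 5*mu/2
Substitute: 5*(5*mu/2) + 5*(5*mu/2) = 22
  mu*50/2 = 22 => mu = 22/25
x* = 11/5 > 0, y* = 11/5 > 0, consistent with mu_x = mu_y = 0.
f is convex and the constraints are linear, so this KKT point is the global minimum.
f* = 242/25
Active constraints: 5x + 5y >= 22 (holds with equality, mu = 22/25 > 0); x >= 0 and y >= 0 are inactive (mu_x = mu_y = 0).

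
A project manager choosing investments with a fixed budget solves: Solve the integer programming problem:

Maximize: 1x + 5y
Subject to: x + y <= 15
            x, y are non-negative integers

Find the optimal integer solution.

Objective: 1x + 5y, constraint: x + y <= 15
Coefficient of y is 5 > coefficient of x is 1, so allocate the entire budget to y.
Optimal: x = 0, y = 15, value = 75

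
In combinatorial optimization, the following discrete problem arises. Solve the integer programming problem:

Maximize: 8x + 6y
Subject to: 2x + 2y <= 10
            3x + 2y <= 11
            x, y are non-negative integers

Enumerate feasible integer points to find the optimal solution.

Constraint 1: 2x + 2y <= 10
Constraint 2: 3x + 2y <= 11
Feasible x range (need y >= 0): 0 <= x <= min(10/2, 11/3) => x in {0, ..., 3}.
Enumerate feasible integer points row by row (the coefficient of y is 6 > 0, so for each x the largest feasible y gives the best value):
  x = 0: y <= min((10 - 2*0)/2, (11 - 3*0)/2) => y in {0, ..., 5}; best 8*0 + 6*5 = 30
  x = 1: y <= min((10 - 2*1)/2, (11 - 3*1)/2) => y in {0, ..., 4}; best 8*1 + 6*4 = 32
  x = 2: y <= min((10 - 2*2)/2, (11 - 3*2)/2) => y in {0, ..., 2}; best 8*2 + 6*2 = 28
  x = 3: y <= min((10 - 2*3)/2, (11 - 3*3)/2) => y in {0, ..., 1}; best 8*3 + 6*1 = 30
The maximum 8x + 6y = 32 is achieved at x = 1, y = 4.
Check: 2*1 + 2*4 = 10 <= 10 and 3*1 + 2*4 = 11 <= 11.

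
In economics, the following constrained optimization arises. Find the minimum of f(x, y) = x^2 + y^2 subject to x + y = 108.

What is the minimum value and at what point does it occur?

Substitute y = 108 - x into f(x,y) = x^2 + y^2:
g(x) = x^2 + (108 - x)^2 = 2x^2 - 216x + 11664
g'(x) = 4x - 216 = 0  =>  x = 54
y = 108 - 54 = 54
Minimum value = 54^2 + 54^2 = 5832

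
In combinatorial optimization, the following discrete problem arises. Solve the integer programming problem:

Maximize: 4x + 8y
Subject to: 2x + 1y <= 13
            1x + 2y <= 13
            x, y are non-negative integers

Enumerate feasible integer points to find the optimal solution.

Constraint 1: 2x + 1y <= 13
Constraint 2: 1x + 2y <= 13
Feasible x range (need y >= 0): 0 <= x <= min(13/2, 13/1) => x in {0, ..., 6}.
Enumerate feasible integer points row by row (the coefficient of y is 8 > 0, so for each x the largest feasible y gives the best value):
  x = 0: y <= min((13 - 2*0)/1, (13 - 1*0)/2) => y in {0, ..., 6}; best 4*0 + 8*6 = 48
  x = 1: y <= min((13 - 2*1)/1, (13 - 1*1)/2) => y in {0, ..., 6}; best 4*1 + 8*6 = 52
  x = 2: y <= min((13 - 2*2)/1, (13 - 1*2)/2) => y in {0, ..., 5}; best 4*2 + 8*5 = 48
  x = 3: y <= min((13 - 2*3)/1, (13 - 1*3)/2) => y in {0, ..., 5}; best 4*3 + 8*5 = 52
  x = 4: y <= min((13 - 2*4)/1, (13 - 1*4)/2) => y in {0, ..., 4}; best 4*4 + 8*4 = 48
  x = 5: y <= min((13 - 2*5)/1, (13 - 1*5)/2) => y in {0, ..., 3}; best 4*5 + 8*3 = 44
  x = 6: y <= min((13 - 2*6)/1, (13 - 1*6)/2) => y in {0, ..., 1}; best 4*6 + 8*1 = 32
The maximum 4x + 8y = 52 is achieved at x = 1, y = 6.
(The same value 52 is also attained at (3, 5).)
Check: 2*1 + 1*6 = 8 <= 13 and 1*1 + 2*6 = 13 <= 13.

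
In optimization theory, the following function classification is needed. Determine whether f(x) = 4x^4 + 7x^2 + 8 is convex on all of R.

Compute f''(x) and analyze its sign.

f(x) = 4x^4 + 7x^2 + 8
f'(x) = 16x^3 + 14x
f''(x) = 48x^2 + 14
f''(x) = 48x^2 + 14 >= 14 > 0 for all x
Therefore, f is convex on R.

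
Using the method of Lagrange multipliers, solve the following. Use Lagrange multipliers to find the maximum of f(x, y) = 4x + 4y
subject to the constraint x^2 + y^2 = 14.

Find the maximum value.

Set up Lagrange conditions: grad f = lambda * grad g
  4 = 2*lambda*x
  4 = 2*lambda*y
From these: x/y = 4/4, so x = 4t, y = 4t for some t.
Substitute into constraint: (4t)^2 + (4t)^2 = 14
  t^2 * 32 = 14
  t = sqrt(14/32)
Maximum = 4*x + 4*y = (4^2 + 4^2)*t = 32 * sqrt(14/32) = sqrt(448)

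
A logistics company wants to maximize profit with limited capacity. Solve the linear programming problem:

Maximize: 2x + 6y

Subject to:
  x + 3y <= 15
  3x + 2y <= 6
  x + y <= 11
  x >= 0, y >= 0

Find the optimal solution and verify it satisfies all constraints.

Feasible vertices: (0, 0), (0, 3), (2, 0)
Objective 2x + 6y at each vertex:
  (0, 0): 0
  (0, 3): 18
  (2, 0): 4
Maximum is 18 at (0, 3).
Verify constraints at (x, y) = (0, 3):
  1*0 + 3*3 = 9 <= 15
  3*0 + 2*3 = 6 <= 6 (active)
  1*0 + 1*3 = 3 <= 11
  x = 0 >= 0, y = 3 >= 0. All constraints satisfied.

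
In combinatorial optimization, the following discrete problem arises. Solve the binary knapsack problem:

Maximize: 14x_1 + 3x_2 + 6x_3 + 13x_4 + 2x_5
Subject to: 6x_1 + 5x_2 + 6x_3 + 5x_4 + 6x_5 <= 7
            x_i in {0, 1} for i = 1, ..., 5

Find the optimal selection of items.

Items: item 1 (v=14, w=6), item 2 (v=3, w=5), item 3 (v=6, w=6), item 4 (v=13, w=5), item 5 (v=2, w=6)
Capacity: 7
Checking all 32 subsets (w = total weight, v = total value):
  {}: w = 0, v = 0
  {1}: w = 6, v = 14
  {2}: w = 5, v = 3
  {3}: w = 6, v = 6
  {4}: w = 5, v = 13
  {5}: w = 6, v = 2
  {1, 2}: w = 11 > 7, infeasible
  {1, 3}: w = 12 > 7, infeasible
  {1, 4}: w = 11 > 7, infeasible
  {1, 5}: w = 12 > 7, infeasible
  {2, 3}: w = 11 > 7, infeasible
  {2, 4}: w = 10 > 7, infeasible
  {2, 5}: w = 11 > 7, infeasible
  {3, 4}: w = 11 > 7, infeasible
  {3, 5}: w = 12 > 7, infeasible
  {4, 5}: w = 11 > 7, infeasible
  {1, 2, 3}: w = 17 > 7, infeasible
  {1, 2, 4}: w = 16 > 7, infeasible
  {1, 2, 5}: w = 17 > 7, infeasible
  {1, 3, 4}: w = 17 > 7, infeasible
  {1, 3, 5}: w = 18 > 7, infeasible
  {1, 4, 5}: w = 17 > 7, infeasible
  {2, 3, 4}: w = 16 > 7, infeasible
  {2, 3, 5}: w = 17 > 7, infeasible
  {2, 4, 5}: w = 16 > 7, infeasible
  {3, 4, 5}: w = 17 > 7, infeasible
  {1, 2, 3, 4}: w = 22 > 7, infeasible
  {1, 2, 3, 5}: w = 23 > 7, infeasible
  {1, 2, 4, 5}: w = 22 > 7, infeasible
  {1, 3, 4, 5}: w = 23 > 7, infeasible
  {2, 3, 4, 5}: w = 22 > 7, infeasible
  {1, 2, 3, 4, 5}: w = 28 > 7, infeasible
Best feasible subset: items [1]
Total weight: 6 <= 7, total value: 14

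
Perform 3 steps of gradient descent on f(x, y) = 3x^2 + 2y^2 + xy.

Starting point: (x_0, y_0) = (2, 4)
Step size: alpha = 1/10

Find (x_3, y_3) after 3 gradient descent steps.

f(x,y) = 3x^2 + 2y^2 + xy
grad_x = 6x + 1y, grad_y = 4y + 1x
Step 1: grad = (16, 18), (2/5, 11/5)
Step 2: grad = (23/5, 46/5), (-3/50, 32/25)
Step 3: grad = (23/25, 253/50), (-19/125, 387/500)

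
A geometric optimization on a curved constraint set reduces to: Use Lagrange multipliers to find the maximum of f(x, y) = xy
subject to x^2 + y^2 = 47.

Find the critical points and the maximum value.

Lagrange conditions: y = 2*lambda*x and x = 2*lambda*y
If x = 0 then y = 0, violating the constraint, so x, y != 0.
Dividing: y/x = x/y => x^2 = y^2 => y = x or y = -x
Constraint: 2x^2 = 47 => x^2 = 47/2 => x = +/-sqrt(47/2)
Critical points: (sqrt(47/2), sqrt(47/2)), (-sqrt(47/2), -sqrt(47/2)), (sqrt(47/2), -sqrt(47/2)), (-sqrt(47/2), sqrt(47/2))
  y = x:  xy = x^2 = 47/2  at (sqrt(47/2), sqrt(47/2)) and (-sqrt(47/2), -sqrt(47/2))
  y = -x: xy = -x^2 = -47/2 at (sqrt(47/2), -sqrt(47/2)) and (-sqrt(47/2), sqrt(47/2))
Maximum xy = 47/2 at (sqrt(47/2), sqrt(47/2)) and (-sqrt(47/2), -sqrt(47/2))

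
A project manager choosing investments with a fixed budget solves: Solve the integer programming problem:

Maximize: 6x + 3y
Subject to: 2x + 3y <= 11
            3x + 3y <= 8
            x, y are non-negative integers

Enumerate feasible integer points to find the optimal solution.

Constraint 1: 2x + 3y <= 11
Constraint 2: 3x + 3y <= 8
Feasible x range (need y >= 0): 0 <= x <= min(11/2, 8/3) => x in {0, ..., 2}.
Enumerate feasible integer points row by row (the coefficient of y is 3 > 0, so for each x the largest feasible y gives the best value):
  x = 0: y <= min((11 - 2*0)/3, (8 - 3*0)/3) => y in {0, ..., 2}; best 6*0 + 3*2 = 6
  x = 1: y <= min((11 - 2*1)/3, (8 - 3*1)/3) => y in {0, ..., 1}; best 6*1 + 3*1 = 9
  x = 2: y <= min((11 - 2*2)/3, (8 - 3*2)/3) => y in {0}; best 6*2 + 3*0 = 12
The maximum 6x + 3y = 12 is achieved at x = 2, y = 0.
Check: 2*2 + 3*0 = 4 <= 11 and 3*2 + 3*0 = 6 <= 8.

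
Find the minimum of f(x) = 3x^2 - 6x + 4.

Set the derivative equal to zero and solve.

f(x) = 3x^2 - 6x + 4
f'(x) = 6x + (-6) = 0
x = 6/6 = 1
f(1) = 1
Since f''(x) = 6 > 0, this is a minimum.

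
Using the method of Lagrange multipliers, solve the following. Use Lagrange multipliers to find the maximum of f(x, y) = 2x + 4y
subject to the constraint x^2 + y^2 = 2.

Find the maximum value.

Set up Lagrange conditions: grad f = lambda * grad g
  2 = 2*lambda*x
  4 = 2*lambda*y
From these: x/y = 2/4, so x = 2t, y = 4t for some t.
Substitute into constraint: (2t)^2 + (4t)^2 = 2
  t^2 * 20 = 2
  t = sqrt(2/20)
Maximum = 2*x + 4*y = (2^2 + 4^2)*t = 20 * sqrt(2/20) = sqrt(40)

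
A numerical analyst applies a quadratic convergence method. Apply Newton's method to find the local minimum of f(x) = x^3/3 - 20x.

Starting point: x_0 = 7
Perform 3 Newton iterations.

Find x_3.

f(x) = x^3/3 - 20x
f'(x) = x^2 - 20, f''(x) = 2x
Newton update: x_{n+1} = x_n - (x_n^2 - 20)/(2*x_n)
Step 1: x_0 = 7, f'=29, f''=14, x_1 = 69/14
Step 2: x_1 = 69/14, f'=841/196, f''=69/7, x_2 = 8681/1932
Step 3: x_2 = 8681/1932, f'=707281/3732624, f''=8681/966, x_3 = 150012241/33543384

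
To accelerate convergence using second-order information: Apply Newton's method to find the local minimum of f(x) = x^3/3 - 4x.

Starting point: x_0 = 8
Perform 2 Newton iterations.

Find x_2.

f(x) = x^3/3 - 4x
f'(x) = x^2 - 4, f''(x) = 2x
Newton update: x_{n+1} = x_n - (x_n^2 - 4)/(2*x_n)
Step 1: x_0 = 8, f'=60, f''=16, x_1 = 17/4
Step 2: x_1 = 17/4, f'=225/16, f''=17/2, x_2 = 353/136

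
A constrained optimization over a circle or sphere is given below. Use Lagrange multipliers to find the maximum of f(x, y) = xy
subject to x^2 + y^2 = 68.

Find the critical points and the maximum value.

Lagrange conditions: y = 2*lambda*x and x = 2*lambda*y
If x = 0 then y = 0, violating the constraint, so x, y != 0.
Dividing: y/x = x/y => x^2 = y^2 => y = x or y = -x
Constraint: 2x^2 = 68 => x^2 = 34 => x = +/-sqrt(34)
Critical points: (sqrt(34), sqrt(34)), (-sqrt(34), -sqrt(34)), (sqrt(34), -sqrt(34)), (-sqrt(34), sqrt(34))
  y = x:  xy = x^2 = 34  at (sqrt(34), sqrt(34)) and (-sqrt(34), -sqrt(34))
  y = -x: xy = -x^2 = -34 at (sqrt(34), -sqrt(34)) and (-sqrt(34), sqrt(34))
Maximum xy = 34 at (sqrt(34), sqrt(34)) and (-sqrt(34), -sqrt(34))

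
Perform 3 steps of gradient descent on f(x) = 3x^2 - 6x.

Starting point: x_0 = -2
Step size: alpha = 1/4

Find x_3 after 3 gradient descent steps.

f(x) = 3x^2 - 6x, f'(x) = 6x + (-6)
Step 1: f'(-2) = -18, x_1 = -2 - 1/4 * -18 = 5/2
Step 2: f'(5/2) = 9, x_2 = 5/2 - 1/4 * 9 = 1/4
Step 3: f'(1/4) = -9/2, x_3 = 1/4 - 1/4 * -9/2 = 11/8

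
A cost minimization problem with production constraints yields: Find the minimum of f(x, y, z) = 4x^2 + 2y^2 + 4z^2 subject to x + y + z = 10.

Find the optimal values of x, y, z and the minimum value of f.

Using Lagrange multipliers on f = 4x^2 + 2y^2 + 4z^2 with constraint x + y + z = 10:
Conditions: 2*4*x = lambda, 2*2*y = lambda, 2*4*z = lambda
So x = lambda/8, y = lambda/4, z = lambda/8
Substituting into constraint: lambda * (1/2) = 10
lambda = 20
x = 5/2, y = 5, z = 5/2
Minimum value = 100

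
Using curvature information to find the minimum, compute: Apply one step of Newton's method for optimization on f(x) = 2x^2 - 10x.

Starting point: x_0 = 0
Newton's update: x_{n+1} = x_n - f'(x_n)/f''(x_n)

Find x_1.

f(x) = 2x^2 - 10x
f'(x) = 4x + (-10), f''(x) = 4
Newton step: x_1 = x_0 - f'(x_0)/f''(x_0)
f'(0) = -10
x_1 = 0 - -10/4 = 5/2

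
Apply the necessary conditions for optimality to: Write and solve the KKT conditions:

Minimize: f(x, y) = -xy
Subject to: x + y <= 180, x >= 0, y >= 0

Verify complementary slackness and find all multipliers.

Problem: min -xy s.t. x + y <= 180 (multiplier lambda), x >= 0 (mu_x), y >= 0 (mu_y)
KKT stationarity: -y + lambda - mu_x = 0, -x + lambda - mu_y = 0, with lambda, mu_x, mu_y >= 0
Complementary slackness: lambda*(x + y - 180) = 0, mu_x*x = 0, mu_y*y = 0
If lambda = 0: y = -mu_x <= 0 and x = -mu_y <= 0 force x = y = 0 with f = 0; but x = y = 90 is feasible with f = -8100 < 0, so this is not the minimum. Hence lambda > 0 and x + y = 180.
Try x > 0, y > 0 (so mu_x = mu_y = 0): y = lambda, x = lambda => x = y = lambda
x + y = 180 => 2*lambda = 180 => lambda = 90
x* = y* = 90 > 0, consistent with mu_x = mu_y = 0.
(Any feasible point with x = 0 or y = 0 has f = 0 > -8100, so the minimum is not on those boundaries.)
min(-xy) = -8100 (i.e. max xy = 8100)
Multipliers: lambda = 90, mu_x = 0, mu_y = 0
Complementary slackness: lambda*(x + y - 180) = 90*(90 + 90 - 180) = 0, mu_x*x = 0*90 = 0, mu_y*y = 0*90 = 0. Satisfied.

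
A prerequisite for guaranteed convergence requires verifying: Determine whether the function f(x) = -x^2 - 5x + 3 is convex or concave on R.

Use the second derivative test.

f(x) = -x^2 - 5x + 3
f'(x) = -2x - 5
f''(x) = -2
Since f''(x) = -2 < 0 for all x, f is concave on R.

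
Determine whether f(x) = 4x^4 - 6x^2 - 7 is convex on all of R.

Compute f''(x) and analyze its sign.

f(x) = 4x^4 - 6x^2 - 7
f'(x) = 16x^3 + -12x
f''(x) = 48x^2 + -12
f''(0) = -12 < 0, so not convex near x = 0
Therefore, f is not globally convex on R.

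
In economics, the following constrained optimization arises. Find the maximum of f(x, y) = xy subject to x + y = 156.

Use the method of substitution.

Substitute y = 156 - x into f(x,y) = xy:
g(x) = x(156 - x) = 156x - x^2
g'(x) = 156 - 2x = 0  =>  x = 78
y = 156 - 78 = 78
Maximum value = 78 * 78 = 6084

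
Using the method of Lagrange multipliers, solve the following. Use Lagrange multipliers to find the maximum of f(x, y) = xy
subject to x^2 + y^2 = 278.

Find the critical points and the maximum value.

Lagrange conditions: y = 2*lambda*x and x = 2*lambda*y
If x = 0 then y = 0, violating the constraint, so x, y != 0.
Dividing: y/x = x/y => x^2 = y^2 => y = x or y = -x
Constraint: 2x^2 = 278 => x^2 = 139 => x = +/-sqrt(139)
Critical points: (sqrt(139), sqrt(139)), (-sqrt(139), -sqrt(139)), (sqrt(139), -sqrt(139)), (-sqrt(139), sqrt(139))
  y = x:  xy = x^2 = 139  at (sqrt(139), sqrt(139)) and (-sqrt(139), -sqrt(139))
  y = -x: xy = -x^2 = -139 at (sqrt(139), -sqrt(139)) and (-sqrt(139), sqrt(139))
Maximum xy = 139 at (sqrt(139), sqrt(139)) and (-sqrt(139), -sqrt(139))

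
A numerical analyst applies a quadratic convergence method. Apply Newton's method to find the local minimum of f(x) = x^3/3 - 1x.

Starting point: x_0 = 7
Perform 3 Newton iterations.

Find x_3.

f(x) = x^3/3 - 1x
f'(x) = x^2 - 1, f''(x) = 2x
Newton update: x_{n+1} = x_n - (x_n^2 - 1)/(2*x_n)
Step 1: x_0 = 7, f'=48, f''=14, x_1 = 25/7
Step 2: x_1 = 25/7, f'=576/49, f''=50/7, x_2 = 337/175
Step 3: x_2 = 337/175, f'=82944/30625, f''=674/175, x_3 = 72097/58975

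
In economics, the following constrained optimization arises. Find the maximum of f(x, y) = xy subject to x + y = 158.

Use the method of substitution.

Substitute y = 158 - x into f(x,y) = xy:
g(x) = x(158 - x) = 158x - x^2
g'(x) = 158 - 2x = 0  =>  x = 79
y = 158 - 79 = 79
Maximum value = 79 * 79 = 6241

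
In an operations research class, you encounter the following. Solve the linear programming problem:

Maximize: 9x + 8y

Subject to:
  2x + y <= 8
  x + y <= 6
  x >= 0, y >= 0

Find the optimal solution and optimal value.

Feasible vertices: (0, 0), (0, 6), (2, 4), (4, 0)
Objective 9x + 8y at each:
  (0, 0): 0
  (0, 6): 48
  (2, 4): 50
  (4, 0): 36
Maximum is 50 at (2, 4).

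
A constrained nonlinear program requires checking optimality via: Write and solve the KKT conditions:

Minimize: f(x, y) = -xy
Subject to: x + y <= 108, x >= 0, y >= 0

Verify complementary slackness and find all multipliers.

Problem: min -xy s.t. x + y <= 108 (multiplier lambda), x >= 0 (mu_x), y >= 0 (mu_y)
KKT stationarity: -y + lambda - mu_x = 0, -x + lambda - mu_y = 0, with lambda, mu_x, mu_y >= 0
Complementary slackness: lambda*(x + y - 108) = 0, mu_x*x = 0, mu_y*y = 0
If lambda = 0: y = -mu_x <= 0 and x = -mu_y <= 0 force x = y = 0 with f = 0; but x = y = 54 is feasible with f = -2916 < 0, so this is not the minimum. Hence lambda > 0 and x + y = 108.
Try x > 0, y > 0 (so mu_x = mu_y = 0): y = lambda, x = lambda => x = y = lambda
x + y = 108 => 2*lambda = 108 => lambda = 54
x* = y* = 54 > 0, consistent with mu_x = mu_y = 0.
(Any feasible point with x = 0 or y = 0 has f = 0 > -2916, so the minimum is not on those boundaries.)
min(-xy) = -2916 (i.e. max xy = 2916)
Multipliers: lambda = 54, mu_x = 0, mu_y = 0
Complementary slackness: lambda*(x + y - 108) = 54*(54 + 54 - 108) = 0, mu_x*x = 0*54 = 0, mu_y*y = 0*54 = 0. Satisfied.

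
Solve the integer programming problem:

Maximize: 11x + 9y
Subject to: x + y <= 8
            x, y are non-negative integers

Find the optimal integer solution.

Objective: 11x + 9y, constraint: x + y <= 8
Coefficient of x is 11 >= coefficient of y is 9, so allocate the entire budget to x.
Optimal: x = 8, y = 0, value = 88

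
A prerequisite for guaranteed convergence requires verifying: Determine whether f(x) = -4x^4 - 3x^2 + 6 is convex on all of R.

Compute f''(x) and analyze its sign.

f(x) = -4x^4 - 3x^2 + 6
f'(x) = -16x^3 + -6x
f''(x) = -48x^2 + -6
f''(x) = -48x^2 + -6 <= -6 < 0 for all x
Therefore, f is concave on R.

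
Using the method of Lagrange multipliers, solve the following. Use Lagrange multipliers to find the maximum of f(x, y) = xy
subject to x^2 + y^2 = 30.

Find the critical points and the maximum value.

Lagrange conditions: y = 2*lambda*x and x = 2*lambda*y
If x = 0 then y = 0, violating the constraint, so x, y != 0.
Dividing: y/x = x/y => x^2 = y^2 => y = x or y = -x
Constraint: 2x^2 = 30 => x^2 = 15 => x = +/-sqrt(15)
Critical points: (sqrt(15), sqrt(15)), (-sqrt(15), -sqrt(15)), (sqrt(15), -sqrt(15)), (-sqrt(15), sqrt(15))
  y = x:  xy = x^2 = 15  at (sqrt(15), sqrt(15)) and (-sqrt(15), -sqrt(15))
  y = -x: xy = -x^2 = -15 at (sqrt(15), -sqrt(15)) and (-sqrt(15), sqrt(15))
Maximum xy = 15 at (sqrt(15), sqrt(15)) and (-sqrt(15), -sqrt(15))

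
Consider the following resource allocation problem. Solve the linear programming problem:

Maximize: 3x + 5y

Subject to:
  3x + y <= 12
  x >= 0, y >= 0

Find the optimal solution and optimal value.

The feasible region has vertices at [(0, 0), (4, 0), (0, 12)].
Checking objective 3x + 5y at each vertex:
  (0, 0): 3*0 + 5*0 = 0
  (4, 0): 3*4 + 5*0 = 12
  (0, 12): 3*0 + 5*12 = 60
Maximum is 60 at (0, 12).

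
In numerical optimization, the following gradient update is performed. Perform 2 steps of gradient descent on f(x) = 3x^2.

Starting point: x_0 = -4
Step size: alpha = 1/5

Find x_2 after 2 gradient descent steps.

f(x) = 3x^2, f'(x) = 6x + (0)
Step 1: f'(-4) = -24, x_1 = -4 - 1/5 * -24 = 4/5
Step 2: f'(4/5) = 24/5, x_2 = 4/5 - 1/5 * 24/5 = -4/25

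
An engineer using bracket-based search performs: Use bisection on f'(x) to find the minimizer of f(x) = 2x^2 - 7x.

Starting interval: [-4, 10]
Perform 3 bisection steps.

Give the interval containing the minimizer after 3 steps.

Finding critical point of f(x) = 2x^2 - 7x using bisection on f'(x) = 4x + -7.
f'(x) = 0 when x = 7/4.
Starting interval: [-4, 10]
Step 1: mid = 3, f'(mid) = 5, new interval = [-4, 3]
Step 2: mid = -1/2, f'(mid) = -9, new interval = [-1/2, 3]
Step 3: mid = 5/4, f'(mid) = -2, new interval = [5/4, 3]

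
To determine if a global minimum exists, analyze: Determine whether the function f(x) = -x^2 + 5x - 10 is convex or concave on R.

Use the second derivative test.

f(x) = -x^2 + 5x - 10
f'(x) = -2x + 5
f''(x) = -2
Since f''(x) = -2 < 0 for all x, f is concave on R.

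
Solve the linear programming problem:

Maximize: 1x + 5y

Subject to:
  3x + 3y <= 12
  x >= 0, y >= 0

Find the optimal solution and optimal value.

The feasible region has vertices at [(0, 0), (4, 0), (0, 4)].
Checking objective 1x + 5y at each vertex:
  (0, 0): 1*0 + 5*0 = 0
  (4, 0): 1*4 + 5*0 = 4
  (0, 4): 1*0 + 5*4 = 20
Maximum is 20 at (0, 4).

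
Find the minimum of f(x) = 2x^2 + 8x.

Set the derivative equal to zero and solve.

f(x) = 2x^2 + 8x
f'(x) = 4x + (8) = 0
x = -8/4 = -2
f(-2) = -8
Since f''(x) = 4 > 0, this is a minimum.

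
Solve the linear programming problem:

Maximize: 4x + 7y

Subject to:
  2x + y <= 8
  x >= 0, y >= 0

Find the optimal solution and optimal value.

The feasible region has vertices at [(0, 0), (4, 0), (0, 8)].
Checking objective 4x + 7y at each vertex:
  (0, 0): 4*0 + 7*0 = 0
  (4, 0): 4*4 + 7*0 = 16
  (0, 8): 4*0 + 7*8 = 56
Maximum is 56 at (0, 8).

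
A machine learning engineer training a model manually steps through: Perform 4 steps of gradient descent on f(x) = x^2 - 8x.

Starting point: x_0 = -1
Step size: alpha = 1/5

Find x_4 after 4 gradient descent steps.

f(x) = x^2 - 8x, f'(x) = 2x + (-8)
Step 1: f'(-1) = -10, x_1 = -1 - 1/5 * -10 = 1
Step 2: f'(1) = -6, x_2 = 1 - 1/5 * -6 = 11/5
Step 3: f'(11/5) = -18/5, x_3 = 11/5 - 1/5 * -18/5 = 73/25
Step 4: f'(73/25) = -54/25, x_4 = 73/25 - 1/5 * -54/25 = 419/125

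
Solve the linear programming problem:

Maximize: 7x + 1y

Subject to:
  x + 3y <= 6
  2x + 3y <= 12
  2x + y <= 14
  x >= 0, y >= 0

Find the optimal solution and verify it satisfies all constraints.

Feasible vertices: (0, 0), (0, 2), (6, 0)
Objective 7x + 1y at each vertex:
  (0, 0): 0
  (0, 2): 2
  (6, 0): 42
Maximum is 42 at (6, 0).
Verify constraints at (x, y) = (6, 0):
  1*6 + 3*0 = 6 <= 6 (active)
  2*6 + 3*0 = 12 <= 12 (active)
  2*6 + 1*0 = 12 <= 14
  x = 6 >= 0, y = 0 >= 0. All constraints satisfied.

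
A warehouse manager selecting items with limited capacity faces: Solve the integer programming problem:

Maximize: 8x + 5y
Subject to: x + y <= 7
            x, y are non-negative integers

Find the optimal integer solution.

Objective: 8x + 5y, constraint: x + y <= 7
Coefficient of x is 8 >= coefficient of y is 5, so allocate the entire budget to x.
Optimal: x = 7, y = 0, value = 56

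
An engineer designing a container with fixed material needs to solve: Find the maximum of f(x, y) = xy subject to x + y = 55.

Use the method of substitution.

Substitute y = 55 - x into f(x,y) = xy:
g(x) = x(55 - x) = 55x - x^2
g'(x) = 55 - 2x = 0  =>  x = 55/2
y = 55 - 55/2 = 55/2
Maximum value = (55/2) * (55/2) = 3025/4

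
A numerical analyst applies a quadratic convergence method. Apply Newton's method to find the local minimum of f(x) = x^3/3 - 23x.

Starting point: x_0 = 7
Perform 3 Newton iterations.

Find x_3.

f(x) = x^3/3 - 23x
f'(x) = x^2 - 23, f''(x) = 2x
Newton update: x_{n+1} = x_n - (x_n^2 - 23)/(2*x_n)
Step 1: x_0 = 7, f'=26, f''=14, x_1 = 36/7
Step 2: x_1 = 36/7, f'=169/49, f''=72/7, x_2 = 2423/504
Step 3: x_2 = 2423/504, f'=28561/254016, f''=2423/252, x_3 = 11713297/2442384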